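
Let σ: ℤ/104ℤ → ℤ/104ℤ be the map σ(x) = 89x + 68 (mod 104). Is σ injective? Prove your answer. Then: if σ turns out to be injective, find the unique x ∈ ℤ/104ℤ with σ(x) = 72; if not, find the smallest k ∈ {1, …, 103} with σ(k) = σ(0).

76

If σ(u) = σ(v), then 89u ≡ 89v (mod 104). Because gcd(89, 104) = 1, we may cancel 89 to get u ≡ v (mod 104).
Hence σ is injective.
We now compute 89⁻¹ mod 104 explicitly. Euclid's algorithm: 104 = 1·89 + 15, 89 = 5·15 + 14, 15 = 1·14 + 1; back-substituting gives 1 = 97·89 − 83·104, so 89⁻¹ ≡ 97 (mod 104).
Since σ is injective, we find σ⁻¹(72): we need 89x ≡ 72 − 68 ≡ 4 (mod 104). Using 89⁻¹ = 97: x ≡ 97·4 = 388 = 3·104 + 76, so x = 76.
Check: σ(76) = 89·76 + 68 = 6832 = 65·104 + 72 ≡ 72 (mod 104).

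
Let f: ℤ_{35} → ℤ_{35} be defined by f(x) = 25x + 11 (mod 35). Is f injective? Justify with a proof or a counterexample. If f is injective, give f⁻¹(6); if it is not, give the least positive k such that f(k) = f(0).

7

By definition, f is injective when f(x_1) = f(x_2) forces x_1 = x_2.
We have gcd(25, 35) = 5 > 1. Taking x_1 = 0 and x_2 = 7: f(0) = 11 and f(7) = 25·7 + 11 = 186 ≡ 11 (mod 35).
So f(0) = f(7) while 0 ≠ 7, hence f is not injective.
Since f is not injective, we find the least positive k with f(k) = f(0): this means 25k ≡ 0 (mod 35), i.e. 35 ∣ 25k. Since gcd(25, 35) = 5, dividing through by 5 this holds exactly when 7 ∣ 5k, and as gcd(5, 7) = 1, exactly when 7 ∣ k.
The smallest positive such k is 7.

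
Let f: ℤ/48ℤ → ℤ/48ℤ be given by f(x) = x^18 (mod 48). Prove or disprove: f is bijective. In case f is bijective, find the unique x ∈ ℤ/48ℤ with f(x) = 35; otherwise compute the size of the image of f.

f(2): Repeated squaring mod 48: 2^1 ≡ 2, 2^2 ≡ 2² = 4, 2^4 ≡ 4² = 16, 2^8 ≡ 16² = 256 ≡ 16, 2^16 ≡ 16² = 256 ≡ 16. Since 18 = 16 + 2, 2^18 ≡ 16·4: 16·4 = 64 ≡ 16. So 2^18 ≡ 16 (mod 48).
f(4): Repeated squaring mod 48: 4^1 ≡ 4, 4^2 ≡ 4² = 16, 4^4 ≡ 16² = 256 ≡ 16, 4^8 ≡ 16² = 256 ≡ 16, 4^16 ≡ 16² = 256 ≡ 16. Since 18 = 16 + 2, 4^18 ≡ 16·16: 16·16 = 256 ≡ 16. So 4^18 ≡ 16 (mod 48).
So f(2) = f(4) = 16 while 2 ≠ 4, therefore f is not injective, hence not bijective.
Since f is not bijective, we determine |image(f)|. Computing x^18 mod 48 for each x (by repeated squaring, reducing mod 48 at every step), the values f(0), f(1), …, f(47) are: 0, 1, 16, 9, 16, 25, 0, 1, 16, 33, 16, 25, 0, 25, 16, 33, 16, 1, 0, 25, 16, 9, 16, 1, 0, 1, 16, 9, 16, 25, 0, 1, 16, 33, 16, 25, 0, 25, 16, 33, 16, 1, 0, 25, 16, 9, 16, 1.
The distinct values are {0, 1, 9, 16, 25, 33}; there are 6 of them.

6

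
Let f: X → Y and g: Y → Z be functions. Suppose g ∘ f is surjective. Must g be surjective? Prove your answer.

Let c ∈ Z. Since g ∘ f is surjective, some a ∈ X has g(f(a)) = c. Then b = f(a) ∈ Y satisfies g(b) = c. So g is surjective.

surjective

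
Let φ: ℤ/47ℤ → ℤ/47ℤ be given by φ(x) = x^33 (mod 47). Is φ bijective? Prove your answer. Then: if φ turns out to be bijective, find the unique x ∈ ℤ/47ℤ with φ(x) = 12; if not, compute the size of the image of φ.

42

Since 47 is prime, the nonzero elements of ℤ/47ℤ form a cyclic group of order 46.
As gcd(33, 46) = 1, raising to the 33rd power is a bijection on this group: if s^33 ≡ t^33 then (st^{−1})^33 = 1, and the only element of order dividing gcd(33, 46) = 1 is 1, so s = t.
With φ(0) = 0 this makes φ injective on all of ℤ/47ℤ, hence bijective (finite equal-size domain and codomain). In particular φ is bijective.
Since φ is bijective, we find the preimage of 12. The inverse of x ↦ x^33 on (ℤ/47ℤ)^× is x ↦ x^7, because 33·7 = 231 = 5·46 + 1 ≡ 1 (mod 46) and x^{46} = 1 for x ≠ 0 (Fermat). So φ⁻¹(12) = 12^7 mod 47.
Repeated squaring mod 47: 12^1 ≡ 12, 12^2 ≡ 12² = 144 ≡ 3, 12^4 ≡ 3² = 9. Since 7 = 4 + 2 + 1, 12^7 ≡ 9·3·12: 9·3 = 27, then 27·12 = 324 ≡ 42. So 12^7 ≡ 42 (mod 47).
Hence φ⁻¹(12) = 42.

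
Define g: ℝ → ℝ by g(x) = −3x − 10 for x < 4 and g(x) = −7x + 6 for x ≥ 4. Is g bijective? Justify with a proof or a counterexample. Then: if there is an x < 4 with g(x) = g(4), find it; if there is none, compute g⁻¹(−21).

Both pieces are strictly decreasing (slopes −3 and −7), so each is injective on its own interval.
The left piece maps (−∞, 4) onto (−22, ∞); the right piece maps [4, ∞) onto (−∞, −22].
Since −22 = −22, the images partition ℝ: g is injective and surjective, hence bijective.
Because the two images are disjoint, no x < 4 has g(x) = g(4), so we compute g⁻¹(−21): −21 lies in (−22, ∞), so solve −3x − 10 = −21: x = (−21 + 10)/(−3) = 11/3.

11/3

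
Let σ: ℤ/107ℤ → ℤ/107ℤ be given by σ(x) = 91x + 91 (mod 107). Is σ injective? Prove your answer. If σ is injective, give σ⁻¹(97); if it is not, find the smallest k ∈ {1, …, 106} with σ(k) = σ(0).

If σ(x_1) = σ(x_2), then 91x_1 ≡ 91x_2 (mod 107). Because gcd(91, 107) = 1, we may cancel 91 to get x_1 ≡ x_2 (mod 107).
Hence σ is injective.
We now compute 91⁻¹ mod 107 explicitly. Euclid's algorithm: 107 = 1·91 + 16, 91 = 5·16 + 11, 16 = 1·11 + 5, 11 = 2·5 + 1; back-substituting gives 1 = 20·91 − 17·107, so 91⁻¹ ≡ 20 (mod 107).
Since σ is injective, we find σ⁻¹(97): we need 91x ≡ 97 − 91 ≡ 6 (mod 107). Using 91⁻¹ = 20: x ≡ 20·6 = 120 = 1·107 + 13, so x = 13.
Check: σ(13) = 91·13 + 91 = 1274 = 11·107 + 97 ≡ 97 (mod 107).

13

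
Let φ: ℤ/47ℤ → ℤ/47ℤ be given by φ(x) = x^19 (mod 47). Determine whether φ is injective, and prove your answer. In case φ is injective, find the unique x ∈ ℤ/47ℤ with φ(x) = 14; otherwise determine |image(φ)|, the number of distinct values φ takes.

28

Since 47 is prime, the nonzero elements of ℤ/47ℤ form a cyclic group of order 46.
As gcd(19, 46) = 1, raising to the 19th power is a bijection on this group: if a^19 ≡ b^19 then (ab^{−1})^19 = 1, and the only element of order dividing gcd(19, 46) = 1 is 1, so a = b.
With φ(0) = 0 this makes φ injective on all of ℤ/47ℤ, hence bijective (finite equal-size domain and codomain). In particular φ is injective.
Since φ is injective, we find the preimage of 14. The inverse of x ↦ x^19 on (ℤ/47ℤ)^× is x ↦ x^17, because 19·17 = 323 = 7·46 + 1 ≡ 1 (mod 46) and x^{46} = 1 for x ≠ 0 (Fermat). So φ⁻¹(14) = 14^17 mod 47.
Repeated squaring mod 47: 14^1 ≡ 14, 14^2 ≡ 14² = 196 ≡ 8, 14^4 ≡ 8² = 64 ≡ 17, 14^8 ≡ 17² = 289 ≡ 7, 14^16 ≡ 7² = 49 ≡ 2. Since 17 = 16 + 1, 14^17 ≡ 2·14: 2·14 = 28. So 14^17 ≡ 28 (mod 47).
Hence φ⁻¹(14) = 28.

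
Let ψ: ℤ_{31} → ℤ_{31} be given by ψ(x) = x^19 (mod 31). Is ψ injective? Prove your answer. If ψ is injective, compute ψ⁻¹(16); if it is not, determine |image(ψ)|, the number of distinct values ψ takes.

2

Since 31 is prime, the nonzero elements of ℤ_{31} form a cyclic group of order 30.
As gcd(19, 30) = 1, raising to the 19th power is a bijection on this group: if a^19 ≡ b^19 then (ab^{−1})^19 = 1, and the only element of order dividing gcd(19, 30) = 1 is 1, so a = b.
With ψ(0) = 0 this makes ψ injective on all of ℤ_{31}, hence bijective (finite equal-size domain and codomain). In particular ψ is injective.
Since ψ is injective, we find the preimage of 16. The inverse of x ↦ x^19 on (ℤ_{31})^× is x ↦ x^19, because 19·19 = 361 = 12·30 + 1 ≡ 1 (mod 30) and x^{30} = 1 for x ≠ 0 (Fermat). So ψ⁻¹(16) = 16^19 mod 31.
Repeated squaring mod 31: 16^1 ≡ 16, 16^2 ≡ 16² = 256 ≡ 8, 16^4 ≡ 8² = 64 ≡ 2, 16^8 ≡ 2² = 4, 16^16 ≡ 4² = 16. Since 19 = 16 + 2 + 1, 16^19 ≡ 16·8·16: 16·8 = 128 ≡ 4, then 4·16 = 64 ≡ 2. So 16^19 ≡ 2 (mod 31).
Hence ψ⁻¹(16) = 2.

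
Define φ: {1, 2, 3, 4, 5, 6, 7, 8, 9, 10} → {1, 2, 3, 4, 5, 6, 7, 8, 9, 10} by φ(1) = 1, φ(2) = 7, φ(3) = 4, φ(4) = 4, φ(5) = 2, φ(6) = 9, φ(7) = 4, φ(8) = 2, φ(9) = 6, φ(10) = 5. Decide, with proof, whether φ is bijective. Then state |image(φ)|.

7

φ(3) = 4 = φ(4) with 3 ≠ 4, so φ is not injective, hence not bijective.
The image of φ is {1, 2, 4, 5, 6, 7, 9}, which has 7 elements.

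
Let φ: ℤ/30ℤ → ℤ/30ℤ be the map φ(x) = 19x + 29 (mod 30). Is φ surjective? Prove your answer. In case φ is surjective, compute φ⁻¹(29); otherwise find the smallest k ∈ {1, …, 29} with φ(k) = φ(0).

0

Recall that surjectivity means every element of the codomain has a preimage under φ.
Since gcd(19, 30) = 1, 19 is invertible modulo 30. Euclid's algorithm: 30 = 1·19 + 11, 19 = 1·11 + 8, 11 = 1·8 + 3, 8 = 2·3 + 2, 3 = 1·2 + 1; back-substituting gives 1 = 19·19 − 12·30, so 19⁻¹ ≡ 19 (mod 30).
For any y ∈ ℤ/30ℤ, x = 19(y − 29) mod 30 satisfies φ(x) = 19·19(y − 29) + 29 ≡ y (since 19·19 ≡ 1 mod 30). So every y has a preimage.
Therefore φ is surjective.
Since φ is surjective, we find φ⁻¹(29): we need 19x ≡ 29 − 29 ≡ 0 (mod 30). Using 19⁻¹ = 19: x ≡ 19·0 = 0, so x = 0.
Check: φ(0) = 19·0 + 29 = 29 ≡ 29 (mod 30).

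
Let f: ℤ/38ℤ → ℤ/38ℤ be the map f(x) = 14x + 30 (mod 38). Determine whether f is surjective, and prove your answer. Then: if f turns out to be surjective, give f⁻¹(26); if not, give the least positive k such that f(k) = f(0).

Since gcd(14, 38) = 2, we have 14x ≡ 0 (mod 2) for all x, so f(x) ≡ 0 (mod 2).
But 1 ≢ 0 (mod 2), so 1 ∈ ℤ/38ℤ has no preimage. Therefore f is not surjective.
Since f is not surjective, we find the least positive k with f(k) = f(0): this means 14k ≡ 0 (mod 38), i.e. 38 ∣ 14k. Since gcd(14, 38) = 2, dividing through by 2 this holds exactly when 19 ∣ 7k, and as gcd(7, 19) = 1, exactly when 19 ∣ k.
The smallest positive such k is 19.

19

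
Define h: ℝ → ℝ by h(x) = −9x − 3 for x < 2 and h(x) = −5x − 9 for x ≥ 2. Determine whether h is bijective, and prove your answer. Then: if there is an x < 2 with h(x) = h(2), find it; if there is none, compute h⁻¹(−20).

16/9

Both pieces are strictly decreasing (slopes −9 and −5), so each is injective on its own interval.
The left piece maps (−∞, 2) onto (−21, ∞); the right piece maps [2, ∞) onto (−∞, −19].
These images overlap. In particular h(2) = −19 (right piece), and solving −9x − 3 = −19 on the left piece gives x = 16/9 < 2.
So h(16/9) = h(2) with 16/9 ≠ 2, and h is not injective, hence not bijective. This x = 16/9 is the requested value below 2.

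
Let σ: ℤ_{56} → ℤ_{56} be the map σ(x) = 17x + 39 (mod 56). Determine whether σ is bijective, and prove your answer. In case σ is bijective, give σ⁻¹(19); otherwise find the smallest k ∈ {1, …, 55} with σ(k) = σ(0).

Recall that σ is injective if σ(u) = σ(v) implies u = v.
Suppose σ(u) = σ(v) in ℤ_{56}. Then 17u + 39 ≡ 17v + 39 (mod 56), thus 17(u − v) ≡ 0 (mod 56).
Since gcd(17, 56) = 1, 17 is invertible modulo 56, so u − v ≡ 0 (mod 56), i.e. u = v.
We now compute 17⁻¹ mod 56 explicitly. Euclid's algorithm: 56 = 3·17 + 5, 17 = 3·5 + 2, 5 = 2·2 + 1; back-substituting gives 1 = 33·17 − 10·56, so 17⁻¹ ≡ 33 (mod 56).
Then y ↦ 33(y − 39) is a two-sided inverse to σ, so every y ∈ ℤ_{56} has a preimage.
So σ is bijective.
Since σ is bijective, we compute σ⁻¹(19): solve 17x + 39 ≡ 19 (mod 56), i.e. 17x ≡ 36 (mod 56).
Multiplying by 17⁻¹ = 33 gives x ≡ 33·36 = 1188 = 21·56 + 12 ≡ 12 (mod 56).
Check: σ(12) = 17·12 + 39 = 243 = 4·56 + 19 ≡ 19 (mod 56).

12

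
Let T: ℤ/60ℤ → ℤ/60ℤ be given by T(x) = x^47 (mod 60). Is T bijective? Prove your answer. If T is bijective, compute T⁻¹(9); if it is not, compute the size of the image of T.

T(0) = 0^47 = 0.
T(30): Repeated squaring mod 60: 30^1 ≡ 30, 30^2 ≡ 30² = 900 ≡ 0, 30^4 ≡ 0² = 0, 30^8 ≡ 0² = 0, 30^16 ≡ 0² = 0, 30^32 ≡ 0² = 0. Since 47 = 32 + 8 + 4 + 2 + 1, 30^47 ≡ 0·0·0·0·30: 0·0 = 0, then 0·0 = 0, then 0·0 = 0, then 0·30 = 0. So 30^47 ≡ 0 (mod 60).
So T(0) = T(30) = 0 while 0 ≠ 30, thus T is not injective, hence not bijective.
Since T is not bijective, we determine |image(T)|. Computing x^47 mod 60 for each x (by repeated squaring, reducing mod 60 at every step), the values T(0), T(1), …, T(59) are: 0, 1, 8, 27, 4, 5, 36, 43, 32, 9, 40, 11, 48, 37, 44, 15, 16, 53, 12, 19, 20, 21, 28, 47, 24, 25, 56, 3, 52, 29, 0, 31, 8, 57, 4, 35, 36, 13, 32, 39, 40, 41, 48, 7, 44, 45, 16, 23, 12, 49, 20, 51, 28, 17, 24, 55, 56, 33, 52, 59.
The distinct values are {0, 1, 3, 4, 5, 7, 8, 9, 11, 12, 13, 15, 16, 17, 19, 20, 21, 23, 24, 25, 27, 28, 29, 31, 32, 33, 35, 36, 37, 39, 40, 41, 43, 44, 45, 47, 48, 49, 51, 52, 53, 55, 56, 57, 59}; there are 45 of them.

45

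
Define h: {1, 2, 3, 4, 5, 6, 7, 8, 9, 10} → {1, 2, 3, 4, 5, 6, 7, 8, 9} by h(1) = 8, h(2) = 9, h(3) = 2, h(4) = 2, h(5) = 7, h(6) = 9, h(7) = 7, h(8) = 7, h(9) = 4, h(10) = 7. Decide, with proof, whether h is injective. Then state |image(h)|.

h(3) = 2 = h(4) with 3 ≠ 4, so h is not injective.
The image of h is {2, 4, 7, 8, 9}, which has 5 elements.

5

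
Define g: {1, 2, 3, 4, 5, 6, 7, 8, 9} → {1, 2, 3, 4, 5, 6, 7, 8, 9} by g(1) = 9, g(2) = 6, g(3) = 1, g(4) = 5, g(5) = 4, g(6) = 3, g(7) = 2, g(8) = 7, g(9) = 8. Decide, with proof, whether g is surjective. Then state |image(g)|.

9

Every element of the codomain has a preimage: 1 = g(3), 2 = g(7), 3 = g(6), 4 = g(5), 5 = g(4), 6 = g(2), 7 = g(8), 8 = g(9), 9 = g(1).
Therefore g is surjective.
The image of g is {1, 2, 3, 4, 5, 6, 7, 8, 9}, which has 9 elements.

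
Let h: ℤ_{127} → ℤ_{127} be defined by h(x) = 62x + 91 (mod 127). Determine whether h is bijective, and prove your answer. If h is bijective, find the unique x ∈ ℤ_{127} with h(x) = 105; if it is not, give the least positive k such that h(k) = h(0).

If h(s) = h(t), then 62s ≡ 62t (mod 127). Because gcd(62, 127) = 1, we may cancel 62 to get s ≡ t (mod 127).
We now compute 62⁻¹ mod 127 explicitly. Euclid's algorithm: 127 = 2·62 + 3, 62 = 20·3 + 2, 3 = 1·2 + 1; back-substituting gives 1 = 84·62 − 41·127, so 62⁻¹ ≡ 84 (mod 127).
For any y ∈ ℤ_{127}, x = 84(y − 91) mod 127 satisfies h(x) = 62·84(y − 91) + 91 ≡ y (since 62·84 ≡ 1 mod 127). So every y has a preimage.
So h is bijective.
Since h is bijective, we compute h⁻¹(105): solve 62x + 91 ≡ 105 (mod 127), i.e. 62x ≡ 14 (mod 127).
Multiplying by 62⁻¹ = 84 gives x ≡ 84·14 = 1176 = 9·127 + 33 ≡ 33 (mod 127).
Check: h(33) = 62·33 + 91 = 2137 = 16·127 + 105 ≡ 105 (mod 127).

33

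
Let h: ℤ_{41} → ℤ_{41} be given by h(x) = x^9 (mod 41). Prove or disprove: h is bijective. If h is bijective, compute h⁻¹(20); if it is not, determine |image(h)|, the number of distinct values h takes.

2

Since 41 is prime, the nonzero elements of ℤ_{41} form a cyclic group of order 40.
As gcd(9, 40) = 1, raising to the 9th power is a bijection on this group: if x_1^9 ≡ x_2^9 then (x_1x_2^{−1})^9 = 1, and the only element of order dividing gcd(9, 40) = 1 is 1, so x_1 = x_2.
With h(0) = 0 this makes h injective on all of ℤ_{41}, hence bijective (finite equal-size domain and codomain). In particular h is bijective.
Since h is bijective, we find the preimage of 20. The inverse of x ↦ x^9 on (ℤ_{41})^× is x ↦ x^9, because 9·9 = 81 = 2·40 + 1 ≡ 1 (mod 40) and x^{40} = 1 for x ≠ 0 (Fermat). So h⁻¹(20) = 20^9 mod 41.
Repeated squaring mod 41: 20^1 ≡ 20, 20^2 ≡ 20² = 400 ≡ 31, 20^4 ≡ 31² = 961 ≡ 18, 20^8 ≡ 18² = 324 ≡ 37. Since 9 = 8 + 1, 20^9 ≡ 37·20: 37·20 = 740 ≡ 2. So 20^9 ≡ 2 (mod 41).
Hence h⁻¹(20) = 2.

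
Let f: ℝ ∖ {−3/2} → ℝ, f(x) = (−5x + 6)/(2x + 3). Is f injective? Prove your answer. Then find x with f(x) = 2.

0

Suppose f(x_1) = f(x_2). Cross-multiplying: (−5x_1 + 6)(2x_2 + 3) = (−5x_2 + 6)(2x_1 + 3).
Expanding both sides and cancelling the symmetric terms leaves −27·(x_1 − x_2) = 0. Since −27 ≠ 0, x_1 = x_2. Therefore f is injective.
Solving f(x) = 2: cross-multiplying gives −5x + 6 = 2(2x + 3), which rearranges to −9x = 0, so x = 0.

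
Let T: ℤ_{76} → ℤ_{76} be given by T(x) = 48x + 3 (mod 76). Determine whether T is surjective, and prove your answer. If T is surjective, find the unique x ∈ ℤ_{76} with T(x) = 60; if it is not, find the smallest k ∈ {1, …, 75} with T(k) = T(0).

Since gcd(48, 76) = 4, we have 48x ≡ 0 (mod 4) for all x, so T(x) ≡ 3 (mod 4).
But 0 ≢ 3 (mod 4), so 0 ∈ ℤ_{76} has no preimage. Thus T is not surjective.
Since T is not surjective, we find the least positive k with T(k) = T(0): this means 48k ≡ 0 (mod 76), i.e. 76 ∣ 48k. Since gcd(48, 76) = 4, dividing through by 4 this holds exactly when 19 ∣ 12k, and as gcd(12, 19) = 1, exactly when 19 ∣ k.
The smallest positive such k is 19.

19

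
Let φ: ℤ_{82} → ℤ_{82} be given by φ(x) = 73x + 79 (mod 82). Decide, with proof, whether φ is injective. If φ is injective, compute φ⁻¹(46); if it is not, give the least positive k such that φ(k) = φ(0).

Suppose φ(x_1) = φ(x_2) in ℤ_{82}. Then 73x_1 + 79 ≡ 73x_2 + 79 (mod 82), so 73(x_1 − x_2) ≡ 0 (mod 82).
Since gcd(73, 82) = 1, 73 is invertible modulo 82, therefore x_1 − x_2 ≡ 0 (mod 82), i.e. x_1 = x_2.
Therefore φ is injective.
We now compute 73⁻¹ mod 82 explicitly. Euclid's algorithm: 82 = 1·73 + 9, 73 = 8·9 + 1; back-substituting gives 1 = 9·73 − 8·82, so 73⁻¹ ≡ 9 (mod 82).
Since φ is injective, we compute φ⁻¹(46): solve 73x + 79 ≡ 46 (mod 82), i.e. 73x ≡ 49 (mod 82).
Multiplying by 73⁻¹ = 9 gives x ≡ 9·49 = 441 = 5·82 + 31 ≡ 31 (mod 82).
Check: φ(31) = 73·31 + 79 = 2342 = 28·82 + 46 ≡ 46 (mod 82).

31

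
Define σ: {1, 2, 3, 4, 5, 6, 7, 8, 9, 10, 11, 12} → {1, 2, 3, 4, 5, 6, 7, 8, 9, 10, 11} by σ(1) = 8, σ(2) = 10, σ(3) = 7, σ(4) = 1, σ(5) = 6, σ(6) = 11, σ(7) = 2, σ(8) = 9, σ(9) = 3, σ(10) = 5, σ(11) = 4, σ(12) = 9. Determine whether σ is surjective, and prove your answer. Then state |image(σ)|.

11

Every element of the codomain has a preimage: 1 = σ(4), 2 = σ(7), 3 = σ(9), 4 = σ(11), 5 = σ(10), 6 = σ(5), 7 = σ(3), 8 = σ(1), 9 = σ(8), 10 = σ(2), 11 = σ(6).
So σ is surjective.
The image of σ is {1, 2, 3, 4, 5, 6, 7, 8, 9, 10, 11}, which has 11 elements.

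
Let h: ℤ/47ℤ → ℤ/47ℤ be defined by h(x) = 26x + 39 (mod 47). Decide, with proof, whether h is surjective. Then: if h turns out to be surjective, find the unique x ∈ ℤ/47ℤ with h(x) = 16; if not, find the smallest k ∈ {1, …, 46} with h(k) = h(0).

Recall that surjectivity means every element of the codomain has a preimage under h.
Since gcd(26, 47) = 1, 26 is invertible modulo 47. Euclid's algorithm: 47 = 1·26 + 21, 26 = 1·21 + 5, 21 = 4·5 + 1; back-substituting gives 1 = 38·26 − 21·47, so 26⁻¹ ≡ 38 (mod 47).
For any y ∈ ℤ/47ℤ, x = 38(y − 39) mod 47 satisfies h(x) = 26·38(y − 39) + 39 ≡ y (since 26·38 ≡ 1 mod 47). So every y has a preimage.
Thus h is surjective.
Since h is surjective, we find h⁻¹(16): we need 26x ≡ 16 − 39 ≡ 24 (mod 47). Using 26⁻¹ = 38: x ≡ 38·24 = 912 = 19·47 + 19, so x = 19.
Check: h(19) = 26·19 + 39 = 533 = 11·47 + 16 ≡ 16 (mod 47).

19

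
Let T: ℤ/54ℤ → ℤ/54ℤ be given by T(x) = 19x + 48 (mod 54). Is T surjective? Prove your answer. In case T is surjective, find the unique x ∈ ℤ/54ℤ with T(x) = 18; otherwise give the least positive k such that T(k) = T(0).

24

By definition, surjectivity means every element of the codomain has a preimage under T.
Since gcd(19, 54) = 1, 19 is invertible modulo 54. Euclid's algorithm: 54 = 2·19 + 16, 19 = 1·16 + 3, 16 = 5·3 + 1; back-substituting gives 1 = 37·19 − 13·54, so 19⁻¹ ≡ 37 (mod 54).
For any y ∈ ℤ/54ℤ, x = 37(y − 48) mod 54 satisfies T(x) = 19·37(y − 48) + 48 ≡ y (since 19·37 ≡ 1 mod 54). So every y has a preimage.
Thus T is surjective.
Since T is surjective, we find T⁻¹(18): we need 19x ≡ 18 − 48 ≡ 24 (mod 54). Using 19⁻¹ = 37: x ≡ 37·24 = 888 = 16·54 + 24, so x = 24.
Check: T(24) = 19·24 + 48 = 504 = 9·54 + 18 ≡ 18 (mod 54).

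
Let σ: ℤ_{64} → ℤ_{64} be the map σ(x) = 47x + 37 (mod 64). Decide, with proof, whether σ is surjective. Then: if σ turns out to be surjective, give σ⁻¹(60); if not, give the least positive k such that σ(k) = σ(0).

Since gcd(47, 64) = 1, 47 is invertible modulo 64. Euclid's algorithm: 64 = 1·47 + 17, 47 = 2·17 + 13, 17 = 1·13 + 4, 13 = 3·4 + 1; back-substituting gives 1 = 15·47 − 11·64, so 47⁻¹ ≡ 15 (mod 64).
For any y ∈ ℤ_{64}, x = 15(y − 37) mod 64 satisfies σ(x) = 47·15(y − 37) + 37 ≡ y (since 47·15 ≡ 1 mod 64). So every y has a preimage.
Hence σ is surjective.
Since σ is surjective, we find σ⁻¹(60): we need 47x ≡ 60 − 37 ≡ 23 (mod 64). Using 47⁻¹ = 15: x ≡ 15·23 = 345 = 5·64 + 25, so x = 25.
Check: σ(25) = 47·25 + 37 = 1212 = 18·64 + 60 ≡ 60 (mod 64).

25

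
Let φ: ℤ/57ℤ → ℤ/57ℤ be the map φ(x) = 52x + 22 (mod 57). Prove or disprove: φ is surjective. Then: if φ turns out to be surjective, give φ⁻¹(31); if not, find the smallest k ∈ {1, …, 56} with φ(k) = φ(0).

Recall: φ is surjective if every y in the codomain equals φ(x) for some x in the domain.
Since gcd(52, 57) = 1, 52 is invertible modulo 57. Euclid's algorithm: 57 = 1·52 + 5, 52 = 10·5 + 2, 5 = 2·2 + 1; back-substituting gives 1 = 34·52 − 31·57, so 52⁻¹ ≡ 34 (mod 57).
Then y ↦ 34(y − 22) is a two-sided inverse to φ, so every y ∈ ℤ/57ℤ has a preimage.
Therefore φ is surjective.
Since φ is surjective, we find φ⁻¹(31): we need 52x ≡ 31 − 22 ≡ 9 (mod 57). Using 52⁻¹ = 34: x ≡ 34·9 = 306 = 5·57 + 21, so x = 21.
Check: φ(21) = 52·21 + 22 = 1114 = 19·57 + 31 ≡ 31 (mod 57).

21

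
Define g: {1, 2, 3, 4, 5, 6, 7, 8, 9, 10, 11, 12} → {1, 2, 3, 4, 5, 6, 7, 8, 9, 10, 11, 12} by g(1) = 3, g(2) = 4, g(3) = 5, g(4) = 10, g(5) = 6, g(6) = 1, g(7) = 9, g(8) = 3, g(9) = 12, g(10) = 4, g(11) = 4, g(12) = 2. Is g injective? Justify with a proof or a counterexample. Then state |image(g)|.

9

g(1) = 3 = g(8) with 1 ≠ 8, so g is not injective.
The image of g is {1, 2, 3, 4, 5, 6, 9, 10, 12}, which has 9 elements.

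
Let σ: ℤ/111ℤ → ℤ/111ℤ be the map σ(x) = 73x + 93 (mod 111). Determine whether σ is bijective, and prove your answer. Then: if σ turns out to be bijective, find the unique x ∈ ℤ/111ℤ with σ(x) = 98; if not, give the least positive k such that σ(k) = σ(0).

32

Suppose σ(x_1) = σ(x_2) in ℤ/111ℤ. Then 73x_1 + 93 ≡ 73x_2 + 93 (mod 111), thus 73(x_1 − x_2) ≡ 0 (mod 111).
Since gcd(73, 111) = 1, 73 is invertible modulo 111, hence x_1 − x_2 ≡ 0 (mod 111), i.e. x_1 = x_2.
We now compute 73⁻¹ mod 111 explicitly. Euclid's algorithm: 111 = 1·73 + 38, 73 = 1·38 + 35, 38 = 1·35 + 3, 35 = 11·3 + 2, 3 = 1·2 + 1; back-substituting gives 1 = 73·73 − 48·111, so 73⁻¹ ≡ 73 (mod 111).
Then y ↦ 73(y − 93) is a two-sided inverse to σ, so every y ∈ ℤ/111ℤ has a preimage.
Hence σ is bijective.
Since σ is bijective, we find σ⁻¹(98): we need 73x ≡ 98 − 93 ≡ 5 (mod 111). Using 73⁻¹ = 73: x ≡ 73·5 = 365 = 3·111 + 32, so x = 32.
Check: σ(32) = 73·32 + 93 = 2429 = 21·111 + 98 ≡ 98 (mod 111).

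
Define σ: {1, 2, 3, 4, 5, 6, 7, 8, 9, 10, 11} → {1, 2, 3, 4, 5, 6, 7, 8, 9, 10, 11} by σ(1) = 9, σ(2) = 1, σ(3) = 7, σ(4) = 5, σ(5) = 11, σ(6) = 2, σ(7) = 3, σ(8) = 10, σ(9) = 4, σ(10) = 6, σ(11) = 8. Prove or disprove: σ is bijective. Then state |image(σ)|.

11

The values 9, 1, 7, 5, 11, 2, 3, 10, 4, 6, 8 are a permutation of {1, 2, 3, 4, 5, 6, 7, 8, 9, 10, 11}: each element appears exactly once.
So σ is injective and surjective, hence bijective.
The image of σ is {1, 2, 3, 4, 5, 6, 7, 8, 9, 10, 11}, which has 11 elements.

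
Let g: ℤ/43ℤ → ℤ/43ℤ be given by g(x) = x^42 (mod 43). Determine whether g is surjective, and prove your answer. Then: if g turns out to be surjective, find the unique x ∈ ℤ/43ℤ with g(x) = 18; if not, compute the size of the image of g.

2

g(1) = 1^42 = 1.
g(2): Repeated squaring mod 43: 2^1 ≡ 2, 2^2 ≡ 2² = 4, 2^4 ≡ 4² = 16, 2^8 ≡ 16² = 256 ≡ 41, 2^16 ≡ 41² = 1681 ≡ 4, 2^32 ≡ 4² = 16. Since 42 = 32 + 8 + 2, 2^42 ≡ 16·41·4: 16·41 = 656 ≡ 11, then 11·4 = 44 ≡ 1. So 2^42 ≡ 1 (mod 43).
So g(1) = g(2) = 1 while 1 ≠ 2, so g is not injective.
A non-injective map from the 43-element set ℤ/43ℤ to itself takes at most 42 distinct values, so it cannot be surjective. So g is not surjective.
Since g is not surjective, we determine |image(g)|. Computing x^42 mod 43 for each x (by repeated squaring, reducing mod 43 at every step), the values g(0), g(1), …, g(42) are: 0, 1, 1, 1, 1, 1, 1, 1, 1, 1, 1, 1, 1, 1, 1, 1, 1, 1, 1, 1, 1, 1, 1, 1, 1, 1, 1, 1, 1, 1, 1, 1, 1, 1, 1, 1, 1, 1, 1, 1, 1, 1, 1.
The distinct values are {0, 1}; there are 2 of them.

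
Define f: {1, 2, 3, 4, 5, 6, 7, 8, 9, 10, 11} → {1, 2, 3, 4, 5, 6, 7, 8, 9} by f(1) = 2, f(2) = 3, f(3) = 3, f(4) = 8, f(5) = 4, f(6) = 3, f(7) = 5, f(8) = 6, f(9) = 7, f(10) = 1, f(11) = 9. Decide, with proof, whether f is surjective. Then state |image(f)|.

9

Every element of the codomain has a preimage: 1 = f(10), 2 = f(1), 3 = f(2), 4 = f(5), 5 = f(7), 6 = f(8), 7 = f(9), 8 = f(4), 9 = f(11).
Hence f is surjective.
The image of f is {1, 2, 3, 4, 5, 6, 7, 8, 9}, which has 9 elements.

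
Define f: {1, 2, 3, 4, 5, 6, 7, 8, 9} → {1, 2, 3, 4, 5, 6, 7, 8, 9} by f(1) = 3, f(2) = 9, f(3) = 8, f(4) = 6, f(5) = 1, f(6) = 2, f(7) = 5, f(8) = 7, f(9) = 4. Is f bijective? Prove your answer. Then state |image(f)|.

9

The values 3, 9, 8, 6, 1, 2, 5, 7, 4 are a permutation of {1, 2, 3, 4, 5, 6, 7, 8, 9}: each element appears exactly once.
So f is injective and surjective, hence bijective.
The image of f is {1, 2, 3, 4, 5, 6, 7, 8, 9}, which has 9 elements.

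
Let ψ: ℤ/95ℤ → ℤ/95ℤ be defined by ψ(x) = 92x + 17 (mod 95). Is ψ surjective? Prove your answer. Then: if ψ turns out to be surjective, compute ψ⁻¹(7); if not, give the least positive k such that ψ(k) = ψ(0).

35

By definition, ψ is surjective if every y in the codomain equals ψ(x) for some x in the domain.
Since gcd(92, 95) = 1, 92 is invertible modulo 95. Euclid's algorithm: 95 = 1·92 + 3, 92 = 30·3 + 2, 3 = 1·2 + 1; back-substituting gives 1 = 63·92 − 61·95, so 92⁻¹ ≡ 63 (mod 95).
Then y ↦ 63(y − 17) is a two-sided inverse to ψ, so every y ∈ ℤ/95ℤ has a preimage.
Thus ψ is surjective.
Since ψ is surjective, we compute ψ⁻¹(7): solve 92x + 17 ≡ 7 (mod 95), i.e. 92x ≡ 85 (mod 95).
Multiplying by 92⁻¹ = 63 gives x ≡ 63·85 = 5355 = 56·95 + 35 ≡ 35 (mod 95).
Check: ψ(35) = 92·35 + 17 = 3237 = 34·95 + 7 ≡ 7 (mod 95).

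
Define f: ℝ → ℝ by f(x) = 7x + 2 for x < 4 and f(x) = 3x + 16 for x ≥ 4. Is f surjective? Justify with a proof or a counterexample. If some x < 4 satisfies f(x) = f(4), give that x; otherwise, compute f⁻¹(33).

26/7

Both pieces are strictly increasing (slopes 7 and 3), so each is injective on its own interval.
The left piece maps (−∞, 4) onto (−∞, 30); the right piece maps [4, ∞) onto [28, ∞).
The union (−∞, 30) ∪ [28, ∞) covers ℝ, so f is surjective.
For the follow-up: the images overlap, so an x < 4 with f(x) = f(4) exists. f(4) = 28; solving 7x + 2 = 28 for x < 4 gives x = (28 − 2)/7 = 26/7.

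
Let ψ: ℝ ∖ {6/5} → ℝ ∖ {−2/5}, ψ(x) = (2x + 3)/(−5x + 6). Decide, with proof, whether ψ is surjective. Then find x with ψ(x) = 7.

For any y ≠ −2/5, solving y(−5x + 6) = 2x + 3 for x gives a well-defined x ≠ 6/5. So ψ is surjective.
Solving ψ(x) = 7: cross-multiplying gives 2x + 3 = 7(−5x + 6), which rearranges to 37x = 39, so x = 39/37.

39/37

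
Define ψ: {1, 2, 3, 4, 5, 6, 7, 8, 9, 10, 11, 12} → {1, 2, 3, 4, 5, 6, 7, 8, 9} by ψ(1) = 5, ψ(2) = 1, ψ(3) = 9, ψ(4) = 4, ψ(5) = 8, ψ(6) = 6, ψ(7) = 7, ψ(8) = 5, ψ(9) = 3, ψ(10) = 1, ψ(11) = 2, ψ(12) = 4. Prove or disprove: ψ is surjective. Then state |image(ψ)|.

Every element of the codomain has a preimage: 1 = ψ(2), 2 = ψ(11), 3 = ψ(9), 4 = ψ(4), 5 = ψ(1), 6 = ψ(6), 7 = ψ(7), 8 = ψ(5), 9 = ψ(3).
Therefore ψ is surjective.
The image of ψ is {1, 2, 3, 4, 5, 6, 7, 8, 9}, which has 9 elements.

9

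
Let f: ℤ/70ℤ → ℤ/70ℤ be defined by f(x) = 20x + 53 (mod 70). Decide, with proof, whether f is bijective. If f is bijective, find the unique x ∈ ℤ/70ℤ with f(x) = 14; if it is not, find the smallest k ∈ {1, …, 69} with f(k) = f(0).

We have gcd(20, 70) = 10 > 1. Taking s = 0 and t = 7: f(0) = 53 and f(7) = 20·7 + 53 = 193 ≡ 53 (mod 70).
So f(0) = f(7) while 0 ≠ 7, so f is not injective, hence not bijective.
Since f is not bijective, we find the least positive k with f(k) = f(0): this means 20k ≡ 0 (mod 70), i.e. 70 ∣ 20k. Since gcd(20, 70) = 10, dividing through by 10 this holds exactly when 7 ∣ 2k, and as gcd(2, 7) = 1, exactly when 7 ∣ k.
The smallest positive such k is 7.

7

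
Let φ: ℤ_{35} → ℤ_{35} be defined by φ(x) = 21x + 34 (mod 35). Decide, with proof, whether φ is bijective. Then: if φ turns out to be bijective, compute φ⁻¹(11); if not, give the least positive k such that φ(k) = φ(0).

5

We have gcd(21, 35) = 7 > 1. Taking s = 0 and t = 5: φ(0) = 34 and φ(5) = 21·5 + 34 = 139 ≡ 34 (mod 35).
So φ(0) = φ(5) while 0 ≠ 5, therefore φ is not injective, hence not bijective.
Since φ is not bijective, we find the least positive k with φ(k) = φ(0): this means 21k ≡ 0 (mod 35), i.e. 35 ∣ 21k. Since gcd(21, 35) = 7, dividing through by 7 this holds exactly when 5 ∣ 3k, and as gcd(3, 5) = 1, exactly when 5 ∣ k.
The smallest positive such k is 5.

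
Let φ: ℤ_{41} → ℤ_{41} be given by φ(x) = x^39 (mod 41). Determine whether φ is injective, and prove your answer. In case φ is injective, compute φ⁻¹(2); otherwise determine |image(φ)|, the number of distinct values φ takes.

21

Since 41 is prime, the nonzero elements of ℤ_{41} form a cyclic group of order 40.
As gcd(39, 40) = 1, raising to the 39th power is a bijection on this group: if s^39 ≡ t^39 then (st^{−1})^39 = 1, and the only element of order dividing gcd(39, 40) = 1 is 1, so s = t.
With φ(0) = 0 this makes φ injective on all of ℤ_{41}, hence bijective (finite equal-size domain and codomain). In particular φ is injective.
Since φ is injective, we find the preimage of 2. The inverse of x ↦ x^39 on (ℤ_{41})^× is x ↦ x^39, because 39·39 = 1521 = 38·40 + 1 ≡ 1 (mod 40) and x^{40} = 1 for x ≠ 0 (Fermat). So φ⁻¹(2) = 2^39 mod 41.
Repeated squaring mod 41: 2^1 ≡ 2, 2^2 ≡ 2² = 4, 2^4 ≡ 4² = 16, 2^8 ≡ 16² = 256 ≡ 10, 2^16 ≡ 10² = 100 ≡ 18, 2^32 ≡ 18² = 324 ≡ 37. Since 39 = 32 + 4 + 2 + 1, 2^39 ≡ 37·16·4·2: 37·16 = 592 ≡ 18, then 18·4 = 72 ≡ 31, then 31·2 = 62 ≡ 21. So 2^39 ≡ 21 (mod 41).
Hence φ⁻¹(2) = 21.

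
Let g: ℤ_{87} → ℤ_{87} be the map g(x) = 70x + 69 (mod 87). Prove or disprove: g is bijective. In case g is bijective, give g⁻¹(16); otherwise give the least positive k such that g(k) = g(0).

85

Recall that injectivity means: for all a, b in the domain, g(a) = g(b) implies a = b.
Suppose g(a) = g(b) in ℤ_{87}. Then 70a + 69 ≡ 70b + 69 (mod 87), so 70(a − b) ≡ 0 (mod 87).
Since gcd(70, 87) = 1, 70 is invertible modulo 87, so a − b ≡ 0 (mod 87), i.e. a = b.
We now compute 70⁻¹ mod 87 explicitly. Euclid's algorithm: 87 = 1·70 + 17, 70 = 4·17 + 2, 17 = 8·2 + 1; back-substituting gives 1 = 46·70 − 37·87, so 70⁻¹ ≡ 46 (mod 87).
For any y ∈ ℤ_{87}, x = 46(y − 69) mod 87 satisfies g(x) = 70·46(y − 69) + 69 ≡ y (since 70·46 ≡ 1 mod 87). So every y has a preimage.
Therefore g is bijective.
Since g is bijective, we find g⁻¹(16): we need 70x ≡ 16 − 69 ≡ 34 (mod 87). Using 70⁻¹ = 46: x ≡ 46·34 = 1564 = 17·87 + 85, so x = 85.
Check: g(85) = 70·85 + 69 = 6019 = 69·87 + 16 ≡ 16 (mod 87).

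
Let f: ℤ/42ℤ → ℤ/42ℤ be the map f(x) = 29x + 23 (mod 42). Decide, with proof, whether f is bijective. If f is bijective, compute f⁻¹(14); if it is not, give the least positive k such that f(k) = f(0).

Recall that f is injective if f(u) = f(v) implies u = v.
Suppose f(u) = f(v) in ℤ/42ℤ. Then 29u + 23 ≡ 29v + 23 (mod 42), hence 29(u − v) ≡ 0 (mod 42).
Since gcd(29, 42) = 1, 29 is invertible modulo 42, therefore u − v ≡ 0 (mod 42), i.e. u = v.
We now compute 29⁻¹ mod 42 explicitly. Euclid's algorithm: 42 = 1·29 + 13, 29 = 2·13 + 3, 13 = 4·3 + 1; back-substituting gives 1 = 29·29 − 20·42, so 29⁻¹ ≡ 29 (mod 42).
For any y ∈ ℤ/42ℤ, x = 29(y − 23) mod 42 satisfies f(x) = 29·29(y − 23) + 23 ≡ y (since 29·29 ≡ 1 mod 42). So every y has a preimage.
So f is bijective.
Since f is bijective, we compute f⁻¹(14): solve 29x + 23 ≡ 14 (mod 42), i.e. 29x ≡ 33 (mod 42).
Multiplying by 29⁻¹ = 29 gives x ≡ 29·33 = 957 = 22·42 + 33 ≡ 33 (mod 42).
Check: f(33) = 29·33 + 23 = 980 = 23·42 + 14 ≡ 14 (mod 42).

33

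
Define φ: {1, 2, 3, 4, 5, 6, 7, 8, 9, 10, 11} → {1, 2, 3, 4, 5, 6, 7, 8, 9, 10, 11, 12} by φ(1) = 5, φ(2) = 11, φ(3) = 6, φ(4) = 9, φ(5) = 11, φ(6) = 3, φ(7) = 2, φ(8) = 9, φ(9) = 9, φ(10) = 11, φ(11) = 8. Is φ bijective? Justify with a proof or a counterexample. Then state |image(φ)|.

φ(2) = 11 = φ(5) with 2 ≠ 5, so φ is not injective, hence not bijective.
The image of φ is {2, 3, 5, 6, 8, 9, 11}, which has 7 elements.

7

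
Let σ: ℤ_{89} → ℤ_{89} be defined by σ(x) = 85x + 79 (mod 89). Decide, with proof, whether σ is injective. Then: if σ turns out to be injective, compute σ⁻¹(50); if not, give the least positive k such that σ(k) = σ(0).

74

If σ(a) = σ(b), then 85a ≡ 85b (mod 89). Because gcd(85, 89) = 1, we may cancel 85 to get a ≡ b (mod 89).
Hence σ is injective.
We now compute 85⁻¹ mod 89 explicitly. Euclid's algorithm: 89 = 1·85 + 4, 85 = 21·4 + 1; back-substituting gives 1 = 22·85 − 21·89, so 85⁻¹ ≡ 22 (mod 89).
Since σ is injective, we compute σ⁻¹(50): solve 85x + 79 ≡ 50 (mod 89), i.e. 85x ≡ 60 (mod 89).
Multiplying by 85⁻¹ = 22 gives x ≡ 22·60 = 1320 = 14·89 + 74 ≡ 74 (mod 89).
Check: σ(74) = 85·74 + 79 = 6369 = 71·89 + 50 ≡ 50 (mod 89).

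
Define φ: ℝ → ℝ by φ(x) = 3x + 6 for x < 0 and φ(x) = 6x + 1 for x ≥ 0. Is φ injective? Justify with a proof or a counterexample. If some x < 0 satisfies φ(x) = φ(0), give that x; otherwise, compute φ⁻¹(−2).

Both pieces are strictly increasing (slopes 3 and 6), so each is injective on its own interval.
The left piece maps (−∞, 0) onto (−∞, 6); the right piece maps [0, ∞) onto [1, ∞).
These images overlap. In particular φ(0) = 1 (right piece), and solving 3x + 6 = 1 on the left piece gives x = −5/3 < 0.
So φ(−5/3) = φ(0) with −5/3 ≠ 0, and φ is not injective. This x = −5/3 is the requested value below 0.

-5/3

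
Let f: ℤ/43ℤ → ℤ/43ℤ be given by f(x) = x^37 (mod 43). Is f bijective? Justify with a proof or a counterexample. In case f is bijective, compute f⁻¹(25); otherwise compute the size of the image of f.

13

Since 43 is prime, the nonzero elements of ℤ/43ℤ form a cyclic group of order 42.
As gcd(37, 42) = 1, raising to the 37th power is a bijection on this group: if u^37 ≡ v^37 then (uv^{−1})^37 = 1, and the only element of order dividing gcd(37, 42) = 1 is 1, so u = v.
With f(0) = 0 this makes f injective on all of ℤ/43ℤ, hence bijective (finite equal-size domain and codomain). In particular f is bijective.
Since f is bijective, we find the preimage of 25. The inverse of x ↦ x^37 on (ℤ/43ℤ)^× is x ↦ x^25, because 37·25 = 925 = 22·42 + 1 ≡ 1 (mod 42) and x^{42} = 1 for x ≠ 0 (Fermat). So f⁻¹(25) = 25^25 mod 43.
Repeated squaring mod 43: 25^1 ≡ 25, 25^2 ≡ 25² = 625 ≡ 23, 25^4 ≡ 23² = 529 ≡ 13, 25^8 ≡ 13² = 169 ≡ 40, 25^16 ≡ 40² = 1600 ≡ 9. Since 25 = 16 + 8 + 1, 25^25 ≡ 9·40·25: 9·40 = 360 ≡ 16, then 16·25 = 400 ≡ 13. So 25^25 ≡ 13 (mod 43).
Hence f⁻¹(25) = 13.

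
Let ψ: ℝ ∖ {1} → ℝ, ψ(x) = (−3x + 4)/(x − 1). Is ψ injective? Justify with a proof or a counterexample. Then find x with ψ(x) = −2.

2

Suppose ψ(x_1) = ψ(x_2). Cross-multiplying: (−3x_1 + 4)(x_2 − 1) = (−3x_2 + 4)(x_1 − 1).
Expanding both sides and cancelling the symmetric terms leaves −1·(x_1 − x_2) = 0. Since −1 ≠ 0, x_1 = x_2. So ψ is injective.
Solving ψ(x) = −2: cross-multiplying gives −3x + 4 = −2(x − 1), which rearranges to −1x = −2, so x = 2.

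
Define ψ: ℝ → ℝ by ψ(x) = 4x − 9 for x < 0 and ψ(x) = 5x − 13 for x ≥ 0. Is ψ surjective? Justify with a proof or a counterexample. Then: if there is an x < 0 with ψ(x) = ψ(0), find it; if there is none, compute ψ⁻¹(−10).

-1

Both pieces are strictly increasing (slopes 4 and 5), so each is injective on its own interval.
The left piece maps (−∞, 0) onto (−∞, −9); the right piece maps [0, ∞) onto [−13, ∞).
The union (−∞, −9) ∪ [−13, ∞) covers ℝ, so ψ is surjective.
For the follow-up: the images overlap, so an x < 0 with ψ(x) = ψ(0) exists. ψ(0) = −13; solving 4x − 9 = −13 for x < 0 gives x = (−13 + 9)/4 = −1.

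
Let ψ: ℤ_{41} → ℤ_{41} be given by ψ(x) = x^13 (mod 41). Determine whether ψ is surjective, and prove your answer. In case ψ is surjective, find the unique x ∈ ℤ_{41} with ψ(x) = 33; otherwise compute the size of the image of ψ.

2

Since 41 is prime, the nonzero elements of ℤ_{41} form a cyclic group of order 40.
As gcd(13, 40) = 1, raising to the 13th power is a bijection on this group: if s^13 ≡ t^13 then (st^{−1})^13 = 1, and the only element of order dividing gcd(13, 40) = 1 is 1, so s = t.
With ψ(0) = 0 this makes ψ injective on all of ℤ_{41}, hence bijective (finite equal-size domain and codomain). In particular ψ is surjective.
Since ψ is surjective, we find the preimage of 33. The inverse of x ↦ x^13 on (ℤ_{41})^× is x ↦ x^37, because 13·37 = 481 = 12·40 + 1 ≡ 1 (mod 40) and x^{40} = 1 for x ≠ 0 (Fermat). So ψ⁻¹(33) = 33^37 mod 41.
Repeated squaring mod 41: 33^1 ≡ 33, 33^2 ≡ 33² = 1089 ≡ 23, 33^4 ≡ 23² = 529 ≡ 37, 33^8 ≡ 37² = 1369 ≡ 16, 33^16 ≡ 16² = 256 ≡ 10, 33^32 ≡ 10² = 100 ≡ 18. Since 37 = 32 + 4 + 1, 33^37 ≡ 18·37·33: 18·37 = 666 ≡ 10, then 10·33 = 330 ≡ 2. So 33^37 ≡ 2 (mod 41).
Hence ψ⁻¹(33) = 2.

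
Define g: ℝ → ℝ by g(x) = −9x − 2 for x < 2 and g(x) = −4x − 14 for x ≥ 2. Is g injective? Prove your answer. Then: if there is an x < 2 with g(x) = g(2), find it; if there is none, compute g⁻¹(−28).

7/2

Both pieces are strictly decreasing (slopes −9 and −4), so each is injective on its own interval.
The left piece maps (−∞, 2) onto (−20, ∞); the right piece maps [2, ∞) onto (−∞, −22].
These images are disjoint, so no value is attained by both pieces. Hence g is injective.
Because the two images are disjoint, no x < 2 has g(x) = g(2), so we compute g⁻¹(−28): −28 lies in (−∞, −22], so solve −4x − 14 = −28: x = (−28 + 14)/(−4) = 7/2.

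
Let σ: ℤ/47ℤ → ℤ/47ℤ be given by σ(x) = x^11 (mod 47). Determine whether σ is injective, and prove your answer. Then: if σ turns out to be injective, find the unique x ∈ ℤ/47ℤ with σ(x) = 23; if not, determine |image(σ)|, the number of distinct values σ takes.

Since 47 is prime, the nonzero elements of ℤ/47ℤ form a cyclic group of order 46.
As gcd(11, 46) = 1, raising to the 11th power is a bijection on this group: if x_1^11 ≡ x_2^11 then (x_1x_2^{−1})^11 = 1, and the only element of order dividing gcd(11, 46) = 1 is 1, so x_1 = x_2.
With σ(0) = 0 this makes σ injective on all of ℤ/47ℤ, hence bijective (finite equal-size domain and codomain). In particular σ is injective.
Since σ is injective, we find the preimage of 23. The inverse of x ↦ x^11 on (ℤ/47ℤ)^× is x ↦ x^21, because 11·21 = 231 = 5·46 + 1 ≡ 1 (mod 46) and x^{46} = 1 for x ≠ 0 (Fermat). So σ⁻¹(23) = 23^21 mod 47.
Repeated squaring mod 47: 23^1 ≡ 23, 23^2 ≡ 23² = 529 ≡ 12, 23^4 ≡ 12² = 144 ≡ 3, 23^8 ≡ 3² = 9, 23^16 ≡ 9² = 81 ≡ 34. Since 21 = 16 + 4 + 1, 23^21 ≡ 34·3·23: 34·3 = 102 ≡ 8, then 8·23 = 184 ≡ 43. So 23^21 ≡ 43 (mod 47).
Hence σ⁻¹(23) = 43.

43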